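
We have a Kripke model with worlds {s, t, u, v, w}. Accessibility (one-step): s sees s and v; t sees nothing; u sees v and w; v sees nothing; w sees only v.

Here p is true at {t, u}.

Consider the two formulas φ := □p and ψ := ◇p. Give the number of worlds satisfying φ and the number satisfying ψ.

For □p:
s: successors {s, v}; p there: s:F, v:F. ✗
t: no successors, so □p holds vacuously. ✓
u: successors {v, w}; p there: v:F, w:F. ✗
v: no successors, so □p holds vacuously. ✓
w: successors {v}; p there: v:F. ✗
— 2 worlds.
For ◇p:
s: successors {s, v}; p there: s:F, v:F. ✗
t: no successors, so ◇p fails. ✗
u: successors {v, w}; p there: v:F, w:F. ✗
v: no successors, so ◇p fails. ✗
w: successors {v}; p there: v:F. ✗
— 0 worlds.

2 and 0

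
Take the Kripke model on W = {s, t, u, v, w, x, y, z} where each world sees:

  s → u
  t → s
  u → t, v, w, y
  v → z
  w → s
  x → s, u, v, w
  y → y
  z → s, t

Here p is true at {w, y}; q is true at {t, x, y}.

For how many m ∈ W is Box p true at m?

1

s: successors {u}; p there: u:F. ✗
t: successors {s}; p there: s:F. ✗
u: successors {t, v, w, y}; p there: t:F, v:F, w:T, y:T. ✗
v: successors {z}; p there: z:F. ✗
w: successors {s}; p there: s:F. ✗
x: successors {s, u, v, w}; p there: s:F, u:F, v:F, w:T. ✗
y: successors {y}; p there: y:T. ✓
z: successors {s, t}; p there: s:F, t:F. ✗
Satisfying worlds: {y}.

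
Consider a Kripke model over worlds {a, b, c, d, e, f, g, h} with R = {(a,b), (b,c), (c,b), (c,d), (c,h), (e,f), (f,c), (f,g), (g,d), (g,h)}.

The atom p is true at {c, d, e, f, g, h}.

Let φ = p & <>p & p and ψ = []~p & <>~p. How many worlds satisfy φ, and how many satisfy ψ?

For p & <>p & p:
a: p & <>p is F, p is F. ✗
b: p & <>p is F, p is F. ✗
c: p & <>p is T, p is T. ✓
d: p & <>p is F, p is T. ✗
e: p & <>p is T, p is T. ✓
f: p & <>p is T, p is T. ✓
g: p & <>p is T, p is T. ✓
h: p & <>p is F, p is T. ✗
— 4 worlds.
For []~p & <>~p:
a: []~p is T, <>~p is T. ✓
b: []~p is F, <>~p is F. ✗
c: []~p is F, <>~p is T. ✗
d: []~p is T, <>~p is F. ✗
e: []~p is F, <>~p is F. ✗
f: []~p is F, <>~p is F. ✗
g: []~p is F, <>~p is F. ✗
h: []~p is T, <>~p is F. ✗
— 1 world.

4 and 1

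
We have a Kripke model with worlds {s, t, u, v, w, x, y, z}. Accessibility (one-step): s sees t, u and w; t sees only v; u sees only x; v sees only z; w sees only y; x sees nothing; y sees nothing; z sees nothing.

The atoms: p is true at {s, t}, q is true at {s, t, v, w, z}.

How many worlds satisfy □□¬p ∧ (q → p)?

s: □□¬p is T, q → p is T. ✓
t: □□¬p is T, q → p is T. ✓
u: □□¬p is T, q → p is T. ✓
v: □□¬p is T, q → p is F. ✗
w: □□¬p is T, q → p is F. ✗
x: □□¬p is T, q → p is T. ✓
y: □□¬p is T, q → p is T. ✓
z: □□¬p is T, q → p is F. ✗
Satisfying worlds: {s, t, u, x, y}.

5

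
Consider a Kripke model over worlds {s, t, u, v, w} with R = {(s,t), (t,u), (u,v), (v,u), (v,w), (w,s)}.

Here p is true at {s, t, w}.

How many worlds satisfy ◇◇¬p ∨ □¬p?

4

s: ◇◇¬p is T, □¬p is F. ✓
t: ◇◇¬p is T, □¬p is T. ✓
u: ◇◇¬p is T, □¬p is T. ✓
v: ◇◇¬p is T, □¬p is F. ✓
w: ◇◇¬p is F, □¬p is F. ✗
Satisfying worlds: {s, t, u, v}.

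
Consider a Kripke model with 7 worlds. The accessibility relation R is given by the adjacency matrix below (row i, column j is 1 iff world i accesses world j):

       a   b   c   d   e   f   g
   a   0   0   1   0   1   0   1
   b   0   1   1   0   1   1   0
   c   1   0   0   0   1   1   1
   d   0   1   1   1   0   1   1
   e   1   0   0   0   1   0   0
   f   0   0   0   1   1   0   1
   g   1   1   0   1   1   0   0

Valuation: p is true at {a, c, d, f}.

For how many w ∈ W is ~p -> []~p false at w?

a: ~p is F, []~p is F. ✓
b: ~p is T, []~p is F. ✗
c: ~p is F, []~p is F. ✓
d: ~p is F, []~p is F. ✓
e: ~p is T, []~p is F. ✗
f: ~p is F, []~p is F. ✓
g: ~p is T, []~p is F. ✗
Satisfying worlds: {a, c, d, f}.
So ~p -> []~p fails at the other 3 worlds.

3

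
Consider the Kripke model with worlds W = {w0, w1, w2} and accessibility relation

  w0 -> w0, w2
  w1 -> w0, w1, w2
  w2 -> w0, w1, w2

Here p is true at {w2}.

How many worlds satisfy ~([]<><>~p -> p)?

w0: []<><>~p -> p is F. ✓
w1: []<><>~p -> p is F. ✓
w2: []<><>~p -> p is T. ✗
Satisfying worlds: {w0, w1}.

2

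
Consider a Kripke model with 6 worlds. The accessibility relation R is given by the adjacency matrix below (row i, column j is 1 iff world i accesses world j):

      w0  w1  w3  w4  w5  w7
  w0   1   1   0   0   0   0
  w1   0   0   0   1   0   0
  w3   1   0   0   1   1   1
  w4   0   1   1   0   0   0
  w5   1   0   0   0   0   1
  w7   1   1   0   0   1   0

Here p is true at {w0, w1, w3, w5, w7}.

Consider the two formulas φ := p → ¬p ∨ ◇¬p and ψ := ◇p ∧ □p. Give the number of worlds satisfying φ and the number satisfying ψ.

3 and 4

For p → ¬p ∨ ◇¬p:
w0: p is T, ¬p ∨ ◇¬p is F. ✗
w1: p is T, ¬p ∨ ◇¬p is T. ✓
w3: p is T, ¬p ∨ ◇¬p is T. ✓
w4: p is F, ¬p ∨ ◇¬p is T. ✓
w5: p is T, ¬p ∨ ◇¬p is F. ✗
w7: p is T, ¬p ∨ ◇¬p is F. ✗
— 3 worlds.
For ◇p ∧ □p:
w0: ◇p is T, □p is T. ✓
w1: ◇p is F, □p is F. ✗
w3: ◇p is T, □p is F. ✗
w4: ◇p is T, □p is T. ✓
w5: ◇p is T, □p is T. ✓
w7: ◇p is T, □p is T. ✓
— 4 worlds.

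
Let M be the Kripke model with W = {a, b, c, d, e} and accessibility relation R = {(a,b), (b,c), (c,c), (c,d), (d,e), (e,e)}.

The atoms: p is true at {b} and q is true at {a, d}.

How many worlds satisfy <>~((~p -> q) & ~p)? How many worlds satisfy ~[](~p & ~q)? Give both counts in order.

For <>~((~p -> q) & ~p):
a: successors {b}; ~((~p -> q) & ~p) there: b:T. ✓
b: successors {c}; ~((~p -> q) & ~p) there: c:T. ✓
c: successors {c, d}; ~((~p -> q) & ~p) there: c:T, d:F. ✓
d: successors {e}; ~((~p -> q) & ~p) there: e:T. ✓
e: successors {e}; ~((~p -> q) & ~p) there: e:T. ✓
— 5 worlds.
For ~[](~p & ~q):
a: [](~p & ~q) is F. ✓
b: [](~p & ~q) is T. ✗
c: [](~p & ~q) is F. ✓
d: [](~p & ~q) is T. ✗
e: [](~p & ~q) is T. ✗
— 2 worlds.

5 and 2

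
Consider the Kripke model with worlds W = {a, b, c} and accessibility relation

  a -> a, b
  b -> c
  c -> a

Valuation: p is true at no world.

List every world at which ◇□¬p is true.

a: successors {a, b}; □¬p there: a:T, b:T. ✓
b: successors {c}; □¬p there: c:T. ✓
c: successors {a}; □¬p there: a:T. ✓

{a, b, c}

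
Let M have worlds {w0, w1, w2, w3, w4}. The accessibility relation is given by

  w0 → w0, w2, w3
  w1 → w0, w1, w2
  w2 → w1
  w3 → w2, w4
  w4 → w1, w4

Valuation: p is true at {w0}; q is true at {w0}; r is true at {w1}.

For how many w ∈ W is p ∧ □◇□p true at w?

0

w0: p is T, □◇□p is F. ✗
w1: p is F, □◇□p is F. ✗
w2: p is F, □◇□p is F. ✗
w3: p is F, □◇□p is F. ✗
w4: p is F, □◇□p is F. ✗
Satisfying worlds: ∅.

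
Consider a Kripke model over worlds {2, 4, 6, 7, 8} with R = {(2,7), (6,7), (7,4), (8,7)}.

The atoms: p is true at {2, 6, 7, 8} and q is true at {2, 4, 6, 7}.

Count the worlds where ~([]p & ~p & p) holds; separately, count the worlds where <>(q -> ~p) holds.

5 and 1

For ~([]p & ~p & p):
2: []p & ~p & p is F. ✓
4: []p & ~p & p is F. ✓
6: []p & ~p & p is F. ✓
7: []p & ~p & p is F. ✓
8: []p & ~p & p is F. ✓
— 5 worlds.
For <>(q -> ~p):
2: successors {7}; q -> ~p there: 7:F. ✗
4: no successors, so <>(q -> ~p) fails. ✗
6: successors {7}; q -> ~p there: 7:F. ✗
7: successors {4}; q -> ~p there: 4:T. ✓
8: successors {7}; q -> ~p there: 7:F. ✗
— 1 world.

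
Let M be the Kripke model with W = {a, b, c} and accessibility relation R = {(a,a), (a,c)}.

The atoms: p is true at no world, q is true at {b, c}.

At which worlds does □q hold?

a: successors {a, c}; q there: a:F, c:T. ✗
b: no successors, so □q holds vacuously. ✓
c: no successors, so □q holds vacuously. ✓

{b, c}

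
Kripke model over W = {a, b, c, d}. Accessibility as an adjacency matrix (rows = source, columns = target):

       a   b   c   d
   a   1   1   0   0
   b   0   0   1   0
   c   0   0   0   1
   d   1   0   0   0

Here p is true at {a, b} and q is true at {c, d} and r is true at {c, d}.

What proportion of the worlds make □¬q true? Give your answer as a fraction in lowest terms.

1/2

a: successors {a, b}; ¬q there: a:T, b:T. ✓
b: successors {c}; ¬q there: c:F. ✗
c: successors {d}; ¬q there: d:F. ✗
d: successors {a}; ¬q there: a:T. ✓
That's 2 of 4 worlds, so 2/4 = 1/2.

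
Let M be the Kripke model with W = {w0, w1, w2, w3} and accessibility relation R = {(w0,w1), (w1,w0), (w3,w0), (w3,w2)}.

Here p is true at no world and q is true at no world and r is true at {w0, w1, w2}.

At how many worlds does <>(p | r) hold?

3

w0: successors {w1}; p | r there: w1:T. ✓
w1: successors {w0}; p | r there: w0:T. ✓
w2: no successors, so <>(p | r) fails. ✗
w3: successors {w0, w2}; p | r there: w0:T, w2:T. ✓
Satisfying worlds: {w0, w1, w3}.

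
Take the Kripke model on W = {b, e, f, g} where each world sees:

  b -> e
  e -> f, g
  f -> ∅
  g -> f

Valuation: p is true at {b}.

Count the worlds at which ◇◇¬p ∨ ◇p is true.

b: ◇◇¬p is T, ◇p is F. ✓
e: ◇◇¬p is T, ◇p is F. ✓
f: ◇◇¬p is F, ◇p is F. ✗
g: ◇◇¬p is F, ◇p is F. ✗
Satisfying worlds: {b, e}.

2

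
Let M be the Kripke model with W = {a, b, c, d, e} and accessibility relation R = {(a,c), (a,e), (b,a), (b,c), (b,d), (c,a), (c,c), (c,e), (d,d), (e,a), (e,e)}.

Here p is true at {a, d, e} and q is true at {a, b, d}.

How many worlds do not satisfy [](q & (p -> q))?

a: successors {c, e}; q & (p -> q) there: c:F, e:F. ✗
b: successors {a, c, d}; q & (p -> q) there: a:T, c:F, d:T. ✗
c: successors {a, c, e}; q & (p -> q) there: a:T, c:F, e:F. ✗
d: successors {d}; q & (p -> q) there: d:T. ✓
e: successors {a, e}; q & (p -> q) there: a:T, e:F. ✗
Satisfying worlds: {d}.
So [](q & (p -> q)) fails at the other 4 worlds.

4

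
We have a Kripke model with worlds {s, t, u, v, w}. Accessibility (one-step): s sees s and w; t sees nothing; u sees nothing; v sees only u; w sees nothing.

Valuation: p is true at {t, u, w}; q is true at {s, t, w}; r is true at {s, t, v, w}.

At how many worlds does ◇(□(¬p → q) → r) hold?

s: successors {s, w}; □(¬p → q) → r there: s:T, w:T. ✓
t: no successors, so ◇(□(¬p → q) → r) fails. ✗
u: no successors, so ◇(□(¬p → q) → r) fails. ✗
v: successors {u}; □(¬p → q) → r there: u:F. ✗
w: no successors, so ◇(□(¬p → q) → r) fails. ✗
Satisfying worlds: {s}.

1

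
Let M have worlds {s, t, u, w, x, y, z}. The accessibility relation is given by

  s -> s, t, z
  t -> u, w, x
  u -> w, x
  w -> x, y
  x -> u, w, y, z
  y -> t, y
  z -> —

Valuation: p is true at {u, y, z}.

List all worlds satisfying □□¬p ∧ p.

{z}

s: □□¬p is F, p is F. ✗
t: □□¬p is F, p is F. ✗
u: □□¬p is F, p is T. ✗
w: □□¬p is F, p is F. ✗
x: □□¬p is F, p is F. ✗
y: □□¬p is F, p is T. ✗
z: □□¬p is T, p is T. ✓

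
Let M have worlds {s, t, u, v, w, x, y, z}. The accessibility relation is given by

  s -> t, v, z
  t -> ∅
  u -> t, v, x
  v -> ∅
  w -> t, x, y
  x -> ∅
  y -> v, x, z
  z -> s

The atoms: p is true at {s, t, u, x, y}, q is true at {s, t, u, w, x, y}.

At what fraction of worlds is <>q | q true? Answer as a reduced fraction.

s: <>q is T, q is T. ✓
t: <>q is F, q is T. ✓
u: <>q is T, q is T. ✓
v: <>q is F, q is F. ✗
w: <>q is T, q is T. ✓
x: <>q is F, q is T. ✓
y: <>q is T, q is T. ✓
z: <>q is T, q is F. ✓
That's 7 of 8 worlds, so 7/8.

7/8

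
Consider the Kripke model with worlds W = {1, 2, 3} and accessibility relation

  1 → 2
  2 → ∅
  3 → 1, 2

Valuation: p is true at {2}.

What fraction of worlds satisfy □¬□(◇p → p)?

1/3

1: successors {2}; ¬□(◇p → p) there: 2:F. ✗
2: no successors, so □¬□(◇p → p) holds vacuously. ✓
3: successors {1, 2}; ¬□(◇p → p) there: 1:F, 2:F. ✗
That's 1 of 3 worlds, so 1/3.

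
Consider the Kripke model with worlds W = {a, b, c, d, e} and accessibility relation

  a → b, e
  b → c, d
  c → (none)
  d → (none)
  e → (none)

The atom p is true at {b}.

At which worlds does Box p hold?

a: successors {b, e}; p there: b:T, e:F. ✗
b: successors {c, d}; p there: c:F, d:F. ✗
c: no successors, so Box p holds vacuously. ✓
d: no successors, so Box p holds vacuously. ✓
e: no successors, so Box p holds vacuously. ✓

{c, d, e}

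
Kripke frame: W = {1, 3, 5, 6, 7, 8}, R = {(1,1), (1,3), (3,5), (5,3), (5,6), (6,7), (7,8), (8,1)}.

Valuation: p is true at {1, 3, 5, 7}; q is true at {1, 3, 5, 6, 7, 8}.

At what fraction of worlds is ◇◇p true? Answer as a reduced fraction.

5/6

1: successors {1, 3}; ◇p there: 1:T, 3:T. ✓
3: successors {5}; ◇p there: 5:T. ✓
5: successors {3, 6}; ◇p there: 3:T, 6:T. ✓
6: successors {7}; ◇p there: 7:F. ✗
7: successors {8}; ◇p there: 8:T. ✓
8: successors {1}; ◇p there: 1:T. ✓
That's 5 of 6 worlds, so 5/6.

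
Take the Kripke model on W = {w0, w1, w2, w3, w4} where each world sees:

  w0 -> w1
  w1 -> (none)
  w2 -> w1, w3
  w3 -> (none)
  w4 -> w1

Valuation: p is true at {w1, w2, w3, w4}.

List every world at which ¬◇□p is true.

w0: ◇□p is T. ✗
w1: ◇□p is F. ✓
w2: ◇□p is T. ✗
w3: ◇□p is F. ✓
w4: ◇□p is T. ✗

{w1, w3}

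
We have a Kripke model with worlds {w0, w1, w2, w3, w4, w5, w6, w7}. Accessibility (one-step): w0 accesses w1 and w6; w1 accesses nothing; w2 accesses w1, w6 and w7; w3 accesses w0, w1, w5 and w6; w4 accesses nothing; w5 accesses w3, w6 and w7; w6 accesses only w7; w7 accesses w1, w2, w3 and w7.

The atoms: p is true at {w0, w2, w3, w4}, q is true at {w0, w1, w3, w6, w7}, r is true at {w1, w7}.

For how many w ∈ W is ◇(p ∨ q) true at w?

w0: successors {w1, w6}; p ∨ q there: w1:T, w6:T. ✓
w1: no successors, so ◇(p ∨ q) fails. ✗
w2: successors {w1, w6, w7}; p ∨ q there: w1:T, w6:T, w7:T. ✓
w3: successors {w0, w1, w5, w6}; p ∨ q there: w0:T, w1:T, w5:F, w6:T. ✓
w4: no successors, so ◇(p ∨ q) fails. ✗
w5: successors {w3, w6, w7}; p ∨ q there: w3:T, w6:T, w7:T. ✓
w6: successors {w7}; p ∨ q there: w7:T. ✓
w7: successors {w1, w2, w3, w7}; p ∨ q there: w1:T, w2:T, w3:T, w7:T. ✓
Satisfying worlds: {w0, w2, w3, w5, w6, w7}.

6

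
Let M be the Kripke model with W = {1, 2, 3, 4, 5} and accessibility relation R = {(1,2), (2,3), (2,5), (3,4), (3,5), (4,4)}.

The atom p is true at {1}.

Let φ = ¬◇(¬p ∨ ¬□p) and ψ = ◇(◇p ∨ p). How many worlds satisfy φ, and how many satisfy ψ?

1 and 0

For ¬◇(¬p ∨ ¬□p):
1: ◇(¬p ∨ ¬□p) is T. ✗
2: ◇(¬p ∨ ¬□p) is T. ✗
3: ◇(¬p ∨ ¬□p) is T. ✗
4: ◇(¬p ∨ ¬□p) is T. ✗
5: ◇(¬p ∨ ¬□p) is F. ✓
— 1 world.
For ◇(◇p ∨ p):
1: successors {2}; ◇p ∨ p there: 2:F. ✗
2: successors {3, 5}; ◇p ∨ p there: 3:F, 5:F. ✗
3: successors {4, 5}; ◇p ∨ p there: 4:F, 5:F. ✗
4: successors {4}; ◇p ∨ p there: 4:F. ✗
5: no successors, so ◇(◇p ∨ p) fails. ✗
— 0 worlds.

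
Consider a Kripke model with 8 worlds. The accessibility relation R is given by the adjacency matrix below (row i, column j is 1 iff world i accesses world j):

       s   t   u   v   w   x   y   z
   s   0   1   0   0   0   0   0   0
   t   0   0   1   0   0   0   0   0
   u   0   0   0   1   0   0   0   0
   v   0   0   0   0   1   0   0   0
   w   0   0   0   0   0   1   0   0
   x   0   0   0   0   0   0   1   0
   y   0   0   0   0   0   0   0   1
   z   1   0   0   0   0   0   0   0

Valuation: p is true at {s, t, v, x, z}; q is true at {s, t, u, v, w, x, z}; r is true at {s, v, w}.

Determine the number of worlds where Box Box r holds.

s: successors {t}; Box r there: t:F. ✗
t: successors {u}; Box r there: u:T. ✓
u: successors {v}; Box r there: v:T. ✓
v: successors {w}; Box r there: w:F. ✗
w: successors {x}; Box r there: x:F. ✗
x: successors {y}; Box r there: y:F. ✗
y: successors {z}; Box r there: z:T. ✓
z: successors {s}; Box r there: s:F. ✗
Satisfying worlds: {t, u, y}.

3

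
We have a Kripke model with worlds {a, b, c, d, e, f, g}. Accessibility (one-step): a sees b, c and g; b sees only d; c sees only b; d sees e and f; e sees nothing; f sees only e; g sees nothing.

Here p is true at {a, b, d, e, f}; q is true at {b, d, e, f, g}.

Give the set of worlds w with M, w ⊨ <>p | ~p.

a: <>p is T, ~p is F. ✓
b: <>p is T, ~p is F. ✓
c: <>p is T, ~p is T. ✓
d: <>p is T, ~p is F. ✓
e: <>p is F, ~p is F. ✗
f: <>p is T, ~p is F. ✓
g: <>p is F, ~p is T. ✓

{a, b, c, d, f, g}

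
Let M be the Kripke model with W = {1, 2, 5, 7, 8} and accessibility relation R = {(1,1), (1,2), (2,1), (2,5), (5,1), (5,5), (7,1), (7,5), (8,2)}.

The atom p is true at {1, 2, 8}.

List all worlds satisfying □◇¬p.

{8}

1: successors {1, 2}; ◇¬p there: 1:F, 2:T. ✗
2: successors {1, 5}; ◇¬p there: 1:F, 5:T. ✗
5: successors {1, 5}; ◇¬p there: 1:F, 5:T. ✗
7: successors {1, 5}; ◇¬p there: 1:F, 5:T. ✗
8: successors {2}; ◇¬p there: 2:T. ✓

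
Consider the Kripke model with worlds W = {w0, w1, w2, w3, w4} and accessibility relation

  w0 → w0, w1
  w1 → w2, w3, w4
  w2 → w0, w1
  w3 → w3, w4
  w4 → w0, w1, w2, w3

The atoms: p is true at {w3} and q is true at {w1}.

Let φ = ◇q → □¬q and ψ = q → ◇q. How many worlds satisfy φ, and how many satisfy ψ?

2 and 4

For ◇q → □¬q:
w0: ◇q is T, □¬q is F. ✗
w1: ◇q is F, □¬q is T. ✓
w2: ◇q is T, □¬q is F. ✗
w3: ◇q is F, □¬q is T. ✓
w4: ◇q is T, □¬q is F. ✗
— 2 worlds.
For q → ◇q:
w0: q is F, ◇q is T. ✓
w1: q is T, ◇q is F. ✗
w2: q is F, ◇q is T. ✓
w3: q is F, ◇q is F. ✓
w4: q is F, ◇q is T. ✓
— 4 worlds.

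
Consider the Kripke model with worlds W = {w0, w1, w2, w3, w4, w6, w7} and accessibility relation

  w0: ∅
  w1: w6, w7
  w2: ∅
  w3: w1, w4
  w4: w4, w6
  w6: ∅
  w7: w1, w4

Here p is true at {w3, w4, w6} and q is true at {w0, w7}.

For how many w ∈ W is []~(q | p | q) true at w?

w0: no successors, so []~(q | p | q) holds vacuously. ✓
w1: successors {w6, w7}; ~(q | p | q) there: w6:F, w7:F. ✗
w2: no successors, so []~(q | p | q) holds vacuously. ✓
w3: successors {w1, w4}; ~(q | p | q) there: w1:T, w4:F. ✗
w4: successors {w4, w6}; ~(q | p | q) there: w4:F, w6:F. ✗
w6: no successors, so []~(q | p | q) holds vacuously. ✓
w7: successors {w1, w4}; ~(q | p | q) there: w1:T, w4:F. ✗
Satisfying worlds: {w0, w2, w6}.

3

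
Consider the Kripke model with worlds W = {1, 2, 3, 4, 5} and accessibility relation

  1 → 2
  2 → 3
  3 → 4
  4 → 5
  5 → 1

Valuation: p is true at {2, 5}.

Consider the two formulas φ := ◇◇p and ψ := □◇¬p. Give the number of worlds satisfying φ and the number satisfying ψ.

2 and 3

For ◇◇p:
1: successors {2}; ◇p there: 2:F. ✗
2: successors {3}; ◇p there: 3:F. ✗
3: successors {4}; ◇p there: 4:T. ✓
4: successors {5}; ◇p there: 5:F. ✗
5: successors {1}; ◇p there: 1:T. ✓
— 2 worlds.
For □◇¬p:
1: successors {2}; ◇¬p there: 2:T. ✓
2: successors {3}; ◇¬p there: 3:T. ✓
3: successors {4}; ◇¬p there: 4:F. ✗
4: successors {5}; ◇¬p there: 5:T. ✓
5: successors {1}; ◇¬p there: 1:F. ✗
— 3 worlds.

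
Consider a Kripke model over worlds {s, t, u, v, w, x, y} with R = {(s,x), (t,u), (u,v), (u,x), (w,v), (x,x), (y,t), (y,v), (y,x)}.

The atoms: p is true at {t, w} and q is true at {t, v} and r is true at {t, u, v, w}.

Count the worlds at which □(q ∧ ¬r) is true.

s: successors {x}; q ∧ ¬r there: x:F. ✗
t: successors {u}; q ∧ ¬r there: u:F. ✗
u: successors {v, x}; q ∧ ¬r there: v:F, x:F. ✗
v: no successors, so □(q ∧ ¬r) holds vacuously. ✓
w: successors {v}; q ∧ ¬r there: v:F. ✗
x: successors {x}; q ∧ ¬r there: x:F. ✗
y: successors {t, v, x}; q ∧ ¬r there: t:F, v:F, x:F. ✗
Satisfying worlds: {v}.

1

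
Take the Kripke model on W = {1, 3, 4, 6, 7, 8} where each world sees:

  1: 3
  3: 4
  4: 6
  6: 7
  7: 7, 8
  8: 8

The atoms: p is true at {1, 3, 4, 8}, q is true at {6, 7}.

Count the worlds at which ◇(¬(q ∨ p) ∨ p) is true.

1: successors {3}; ¬(q ∨ p) ∨ p there: 3:T. ✓
3: successors {4}; ¬(q ∨ p) ∨ p there: 4:T. ✓
4: successors {6}; ¬(q ∨ p) ∨ p there: 6:F. ✗
6: successors {7}; ¬(q ∨ p) ∨ p there: 7:F. ✗
7: successors {7, 8}; ¬(q ∨ p) ∨ p there: 7:F, 8:T. ✓
8: successors {8}; ¬(q ∨ p) ∨ p there: 8:T. ✓
Satisfying worlds: {1, 3, 7, 8}.

4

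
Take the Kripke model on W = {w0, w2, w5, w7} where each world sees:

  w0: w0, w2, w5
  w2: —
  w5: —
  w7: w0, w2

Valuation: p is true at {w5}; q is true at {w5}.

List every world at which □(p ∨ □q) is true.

w0: successors {w0, w2, w5}; p ∨ □q there: w0:F, w2:T, w5:T. ✗
w2: no successors, so □(p ∨ □q) holds vacuously. ✓
w5: no successors, so □(p ∨ □q) holds vacuously. ✓
w7: successors {w0, w2}; p ∨ □q there: w0:F, w2:T. ✗

{w2, w5}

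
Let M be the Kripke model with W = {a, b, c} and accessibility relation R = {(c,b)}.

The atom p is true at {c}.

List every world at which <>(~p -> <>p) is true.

∅

a: no successors, so <>(~p -> <>p) fails. ✗
b: no successors, so <>(~p -> <>p) fails. ✗
c: successors {b}; ~p -> <>p there: b:F. ✗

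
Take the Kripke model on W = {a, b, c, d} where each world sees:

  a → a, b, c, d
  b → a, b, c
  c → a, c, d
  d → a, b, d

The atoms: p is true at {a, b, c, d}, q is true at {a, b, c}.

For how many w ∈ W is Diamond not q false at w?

a: successors {a, b, c, d}; not q there: a:F, b:F, c:F, d:T. ✓
b: successors {a, b, c}; not q there: a:F, b:F, c:F. ✗
c: successors {a, c, d}; not q there: a:F, c:F, d:T. ✓
d: successors {a, b, d}; not q there: a:F, b:F, d:T. ✓
Satisfying worlds: {a, c, d}.
So Diamond not q fails at the other 1 world.

1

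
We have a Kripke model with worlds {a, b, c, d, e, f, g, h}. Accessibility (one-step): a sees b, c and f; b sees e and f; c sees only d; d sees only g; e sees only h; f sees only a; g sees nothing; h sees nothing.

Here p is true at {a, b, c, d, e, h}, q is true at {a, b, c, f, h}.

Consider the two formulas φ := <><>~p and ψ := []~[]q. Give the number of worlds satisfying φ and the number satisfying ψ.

For <><>~p:
a: successors {b, c, f}; <>~p there: b:T, c:F, f:F. ✓
b: successors {e, f}; <>~p there: e:F, f:F. ✗
c: successors {d}; <>~p there: d:T. ✓
d: successors {g}; <>~p there: g:F. ✗
e: successors {h}; <>~p there: h:F. ✗
f: successors {a}; <>~p there: a:T. ✓
g: no successors, so <><>~p fails. ✗
h: no successors, so <><>~p fails. ✗
— 3 worlds.
For []~[]q:
a: successors {b, c, f}; ~[]q there: b:T, c:T, f:F. ✗
b: successors {e, f}; ~[]q there: e:F, f:F. ✗
c: successors {d}; ~[]q there: d:T. ✓
d: successors {g}; ~[]q there: g:F. ✗
e: successors {h}; ~[]q there: h:F. ✗
f: successors {a}; ~[]q there: a:F. ✗
g: no successors, so []~[]q holds vacuously. ✓
h: no successors, so []~[]q holds vacuously. ✓
— 3 worlds.

3 and 3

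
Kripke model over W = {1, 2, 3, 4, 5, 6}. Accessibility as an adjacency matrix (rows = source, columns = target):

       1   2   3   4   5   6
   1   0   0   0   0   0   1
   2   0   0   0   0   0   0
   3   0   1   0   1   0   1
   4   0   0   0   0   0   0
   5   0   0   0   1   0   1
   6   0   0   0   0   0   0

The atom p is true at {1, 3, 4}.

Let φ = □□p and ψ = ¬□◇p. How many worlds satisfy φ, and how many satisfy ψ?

6 and 3

For □□p:
1: successors {6}; □p there: 6:T. ✓
2: no successors, so □□p holds vacuously. ✓
3: successors {2, 4, 6}; □p there: 2:T, 4:T, 6:T. ✓
4: no successors, so □□p holds vacuously. ✓
5: successors {4, 6}; □p there: 4:T, 6:T. ✓
6: no successors, so □□p holds vacuously. ✓
— 6 worlds.
For ¬□◇p:
1: □◇p is F. ✓
2: □◇p is T. ✗
3: □◇p is F. ✓
4: □◇p is T. ✗
5: □◇p is F. ✓
6: □◇p is T. ✗
— 3 worlds.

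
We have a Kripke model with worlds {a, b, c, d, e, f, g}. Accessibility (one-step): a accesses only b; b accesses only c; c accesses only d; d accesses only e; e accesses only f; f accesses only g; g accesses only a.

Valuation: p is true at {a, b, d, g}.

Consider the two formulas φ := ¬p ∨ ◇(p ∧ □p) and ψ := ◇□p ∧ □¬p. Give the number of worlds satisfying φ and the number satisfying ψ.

4 and 2

For ¬p ∨ ◇(p ∧ □p):
a: ¬p is F, ◇(p ∧ □p) is F. ✗
b: ¬p is F, ◇(p ∧ □p) is F. ✗
c: ¬p is T, ◇(p ∧ □p) is F. ✓
d: ¬p is F, ◇(p ∧ □p) is F. ✗
e: ¬p is T, ◇(p ∧ □p) is F. ✓
f: ¬p is T, ◇(p ∧ □p) is T. ✓
g: ¬p is F, ◇(p ∧ □p) is T. ✓
— 4 worlds.
For ◇□p ∧ □¬p:
a: ◇□p is F, □¬p is F. ✗
b: ◇□p is T, □¬p is T. ✓
c: ◇□p is F, □¬p is F. ✗
d: ◇□p is F, □¬p is T. ✗
e: ◇□p is T, □¬p is T. ✓
f: ◇□p is T, □¬p is F. ✗
g: ◇□p is T, □¬p is F. ✗
— 2 worlds.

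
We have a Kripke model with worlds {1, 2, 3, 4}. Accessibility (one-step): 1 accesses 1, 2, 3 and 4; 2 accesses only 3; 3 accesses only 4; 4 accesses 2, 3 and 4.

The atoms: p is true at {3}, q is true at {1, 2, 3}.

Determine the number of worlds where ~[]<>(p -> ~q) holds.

2

1: []<>(p -> ~q) is F. ✓
2: []<>(p -> ~q) is T. ✗
3: []<>(p -> ~q) is T. ✗
4: []<>(p -> ~q) is F. ✓
Satisfying worlds: {1, 4}.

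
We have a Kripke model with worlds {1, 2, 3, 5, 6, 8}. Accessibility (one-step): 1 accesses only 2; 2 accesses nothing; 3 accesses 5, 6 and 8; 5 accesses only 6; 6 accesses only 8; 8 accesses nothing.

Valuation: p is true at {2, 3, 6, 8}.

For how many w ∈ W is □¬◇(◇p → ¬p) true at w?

1: successors {2}; ¬◇(◇p → ¬p) there: 2:T. ✓
2: no successors, so □¬◇(◇p → ¬p) holds vacuously. ✓
3: successors {5, 6, 8}; ¬◇(◇p → ¬p) there: 5:T, 6:F, 8:T. ✗
5: successors {6}; ¬◇(◇p → ¬p) there: 6:F. ✗
6: successors {8}; ¬◇(◇p → ¬p) there: 8:T. ✓
8: no successors, so □¬◇(◇p → ¬p) holds vacuously. ✓
Satisfying worlds: {1, 2, 6, 8}.

4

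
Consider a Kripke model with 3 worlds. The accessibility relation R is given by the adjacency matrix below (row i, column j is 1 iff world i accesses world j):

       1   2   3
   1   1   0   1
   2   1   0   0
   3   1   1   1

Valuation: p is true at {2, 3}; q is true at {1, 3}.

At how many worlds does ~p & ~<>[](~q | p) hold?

1: ~p is T, ~<>[](~q | p) is T. ✓
2: ~p is F, ~<>[](~q | p) is T. ✗
3: ~p is F, ~<>[](~q | p) is T. ✗
Satisfying worlds: {1}.

1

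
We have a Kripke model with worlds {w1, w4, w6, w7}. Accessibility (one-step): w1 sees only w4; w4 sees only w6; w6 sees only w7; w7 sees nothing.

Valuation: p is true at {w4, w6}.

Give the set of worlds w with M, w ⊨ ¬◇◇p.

w1: ◇◇p is T. ✗
w4: ◇◇p is F. ✓
w6: ◇◇p is F. ✓
w7: ◇◇p is F. ✓

{w4, w6, w7}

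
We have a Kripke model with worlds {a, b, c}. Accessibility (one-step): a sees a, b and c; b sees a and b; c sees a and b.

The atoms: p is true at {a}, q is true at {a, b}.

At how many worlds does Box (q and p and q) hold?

a: successors {a, b, c}; q and p and q there: a:T, b:F, c:F. ✗
b: successors {a, b}; q and p and q there: a:T, b:F. ✗
c: successors {a, b}; q and p and q there: a:T, b:F. ✗
Satisfying worlds: ∅.

0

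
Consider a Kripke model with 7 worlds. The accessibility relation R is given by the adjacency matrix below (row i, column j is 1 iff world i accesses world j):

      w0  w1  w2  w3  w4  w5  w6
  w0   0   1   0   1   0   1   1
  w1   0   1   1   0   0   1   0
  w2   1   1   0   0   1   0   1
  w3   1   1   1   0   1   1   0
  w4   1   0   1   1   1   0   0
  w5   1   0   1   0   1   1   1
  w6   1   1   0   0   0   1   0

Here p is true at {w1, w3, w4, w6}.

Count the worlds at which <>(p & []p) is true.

w0: successors {w1, w3, w5, w6}; p & []p there: w1:F, w3:F, w5:F, w6:F. ✗
w1: successors {w1, w2, w5}; p & []p there: w1:F, w2:F, w5:F. ✗
w2: successors {w0, w1, w4, w6}; p & []p there: w0:F, w1:F, w4:F, w6:F. ✗
w3: successors {w0, w1, w2, w4, w5}; p & []p there: w0:F, w1:F, w2:F, w4:F, w5:F. ✗
w4: successors {w0, w2, w3, w4}; p & []p there: w0:F, w2:F, w3:F, w4:F. ✗
w5: successors {w0, w2, w4, w5, w6}; p & []p there: w0:F, w2:F, w4:F, w5:F, w6:F. ✗
w6: successors {w0, w1, w5}; p & []p there: w0:F, w1:F, w5:F. ✗
Satisfying worlds: ∅.

0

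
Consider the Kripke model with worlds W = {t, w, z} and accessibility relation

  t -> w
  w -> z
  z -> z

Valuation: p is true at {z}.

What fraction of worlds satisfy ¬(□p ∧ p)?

2/3

t: □p ∧ p is F. ✓
w: □p ∧ p is F. ✓
z: □p ∧ p is T. ✗
That's 2 of 3 worlds, so 2/3.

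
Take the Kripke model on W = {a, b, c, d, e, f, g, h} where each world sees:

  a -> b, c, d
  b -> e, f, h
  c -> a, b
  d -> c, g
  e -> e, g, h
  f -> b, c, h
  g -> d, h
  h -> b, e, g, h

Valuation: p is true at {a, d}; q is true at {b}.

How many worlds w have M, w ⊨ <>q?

a: successors {b, c, d}; q there: b:T, c:F, d:F. ✓
b: successors {e, f, h}; q there: e:F, f:F, h:F. ✗
c: successors {a, b}; q there: a:F, b:T. ✓
d: successors {c, g}; q there: c:F, g:F. ✗
e: successors {e, g, h}; q there: e:F, g:F, h:F. ✗
f: successors {b, c, h}; q there: b:T, c:F, h:F. ✓
g: successors {d, h}; q there: d:F, h:F. ✗
h: successors {b, e, g, h}; q there: b:T, e:F, g:F, h:F. ✓
Satisfying worlds: {a, c, f, h}.

4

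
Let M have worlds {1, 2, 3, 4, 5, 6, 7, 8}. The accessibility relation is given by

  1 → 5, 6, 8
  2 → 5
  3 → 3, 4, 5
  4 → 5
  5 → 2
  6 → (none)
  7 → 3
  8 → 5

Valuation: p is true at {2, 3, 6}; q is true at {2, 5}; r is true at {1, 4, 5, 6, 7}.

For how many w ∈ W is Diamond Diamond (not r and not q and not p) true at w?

0

1: successors {5, 6, 8}; Diamond (not r and not q and not p) there: 5:F, 6:F, 8:F. ✗
2: successors {5}; Diamond (not r and not q and not p) there: 5:F. ✗
3: successors {3, 4, 5}; Diamond (not r and not q and not p) there: 3:F, 4:F, 5:F. ✗
4: successors {5}; Diamond (not r and not q and not p) there: 5:F. ✗
5: successors {2}; Diamond (not r and not q and not p) there: 2:F. ✗
6: no successors, so Diamond Diamond (not r and not q and not p) fails. ✗
7: successors {3}; Diamond (not r and not q and not p) there: 3:F. ✗
8: successors {5}; Diamond (not r and not q and not p) there: 5:F. ✗
Satisfying worlds: ∅.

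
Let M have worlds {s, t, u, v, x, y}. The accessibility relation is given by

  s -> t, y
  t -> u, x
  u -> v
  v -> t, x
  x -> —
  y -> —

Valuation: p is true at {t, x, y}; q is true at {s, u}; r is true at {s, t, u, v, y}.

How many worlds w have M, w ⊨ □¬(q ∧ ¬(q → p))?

5

s: successors {t, y}; ¬(q ∧ ¬(q → p)) there: t:T, y:T. ✓
t: successors {u, x}; ¬(q ∧ ¬(q → p)) there: u:F, x:T. ✗
u: successors {v}; ¬(q ∧ ¬(q → p)) there: v:T. ✓
v: successors {t, x}; ¬(q ∧ ¬(q → p)) there: t:T, x:T. ✓
x: no successors, so □¬(q ∧ ¬(q → p)) holds vacuously. ✓
y: no successors, so □¬(q ∧ ¬(q → p)) holds vacuously. ✓
Satisfying worlds: {s, u, v, x, y}.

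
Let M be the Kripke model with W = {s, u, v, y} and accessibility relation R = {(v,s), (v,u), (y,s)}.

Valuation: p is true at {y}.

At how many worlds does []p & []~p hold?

2

s: []p is T, []~p is T. ✓
u: []p is T, []~p is T. ✓
v: []p is F, []~p is T. ✗
y: []p is F, []~p is T. ✗
Satisfying worlds: {s, u}.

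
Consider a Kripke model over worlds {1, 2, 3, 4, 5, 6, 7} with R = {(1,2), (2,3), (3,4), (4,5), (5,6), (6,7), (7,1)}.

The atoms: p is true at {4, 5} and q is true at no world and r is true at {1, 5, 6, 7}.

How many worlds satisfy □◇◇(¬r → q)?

1: successors {2}; ◇◇(¬r → q) there: 2:F. ✗
2: successors {3}; ◇◇(¬r → q) there: 3:T. ✓
3: successors {4}; ◇◇(¬r → q) there: 4:T. ✓
4: successors {5}; ◇◇(¬r → q) there: 5:T. ✓
5: successors {6}; ◇◇(¬r → q) there: 6:T. ✓
6: successors {7}; ◇◇(¬r → q) there: 7:F. ✗
7: successors {1}; ◇◇(¬r → q) there: 1:F. ✗
Satisfying worlds: {2, 3, 4, 5}.

4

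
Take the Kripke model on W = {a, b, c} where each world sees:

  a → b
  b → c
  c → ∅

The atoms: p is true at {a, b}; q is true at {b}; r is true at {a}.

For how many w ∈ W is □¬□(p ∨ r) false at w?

1

a: successors {b}; ¬□(p ∨ r) there: b:T. ✓
b: successors {c}; ¬□(p ∨ r) there: c:F. ✗
c: no successors, so □¬□(p ∨ r) holds vacuously. ✓
Satisfying worlds: {a, c}.
So □¬□(p ∨ r) fails at the other 1 world.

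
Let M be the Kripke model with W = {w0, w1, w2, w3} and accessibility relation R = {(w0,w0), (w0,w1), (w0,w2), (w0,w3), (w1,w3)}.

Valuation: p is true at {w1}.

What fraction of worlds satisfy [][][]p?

w0: successors {w0, w1, w2, w3}; [][]p there: w0:F, w1:T, w2:T, w3:T. ✗
w1: successors {w3}; [][]p there: w3:T. ✓
w2: no successors, so [][][]p holds vacuously. ✓
w3: no successors, so [][][]p holds vacuously. ✓
That's 3 of 4 worlds, so 3/4.

3/4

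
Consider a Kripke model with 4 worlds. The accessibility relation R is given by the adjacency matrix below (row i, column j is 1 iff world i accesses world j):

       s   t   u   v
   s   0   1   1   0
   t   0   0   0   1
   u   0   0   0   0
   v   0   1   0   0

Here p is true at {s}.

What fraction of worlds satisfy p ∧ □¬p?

1/4

s: p is T, □¬p is T. ✓
t: p is F, □¬p is T. ✗
u: p is F, □¬p is T. ✗
v: p is F, □¬p is T. ✗
That's 1 of 4 worlds, so 1/4.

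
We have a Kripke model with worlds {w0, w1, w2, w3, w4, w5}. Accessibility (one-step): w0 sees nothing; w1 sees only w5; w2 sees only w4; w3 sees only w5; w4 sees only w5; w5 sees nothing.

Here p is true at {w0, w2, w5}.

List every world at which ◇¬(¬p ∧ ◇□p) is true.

w0: no successors, so ◇¬(¬p ∧ ◇□p) fails. ✗
w1: successors {w5}; ¬(¬p ∧ ◇□p) there: w5:T. ✓
w2: successors {w4}; ¬(¬p ∧ ◇□p) there: w4:F. ✗
w3: successors {w5}; ¬(¬p ∧ ◇□p) there: w5:T. ✓
w4: successors {w5}; ¬(¬p ∧ ◇□p) there: w5:T. ✓
w5: no successors, so ◇¬(¬p ∧ ◇□p) fails. ✗

{w1, w3, w4}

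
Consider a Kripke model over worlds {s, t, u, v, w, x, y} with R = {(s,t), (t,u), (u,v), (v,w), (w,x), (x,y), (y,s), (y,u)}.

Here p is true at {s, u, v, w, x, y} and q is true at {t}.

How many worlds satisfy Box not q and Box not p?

s: Box not q is F, Box not p is T. ✗
t: Box not q is T, Box not p is F. ✗
u: Box not q is T, Box not p is F. ✗
v: Box not q is T, Box not p is F. ✗
w: Box not q is T, Box not p is F. ✗
x: Box not q is T, Box not p is F. ✗
y: Box not q is T, Box not p is F. ✗
Satisfying worlds: ∅.

0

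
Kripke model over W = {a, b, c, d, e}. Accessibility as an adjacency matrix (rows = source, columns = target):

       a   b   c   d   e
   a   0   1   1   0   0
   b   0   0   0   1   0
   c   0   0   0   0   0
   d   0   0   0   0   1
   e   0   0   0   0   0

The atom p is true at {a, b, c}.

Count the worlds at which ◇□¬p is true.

3

a: successors {b, c}; □¬p there: b:T, c:T. ✓
b: successors {d}; □¬p there: d:T. ✓
c: no successors, so ◇□¬p fails. ✗
d: successors {e}; □¬p there: e:T. ✓
e: no successors, so ◇□¬p fails. ✗
Satisfying worlds: {a, b, d}.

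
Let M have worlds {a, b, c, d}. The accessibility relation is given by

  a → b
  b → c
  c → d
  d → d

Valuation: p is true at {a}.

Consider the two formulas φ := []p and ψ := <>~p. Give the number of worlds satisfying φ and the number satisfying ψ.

0 and 4

For []p:
a: successors {b}; p there: b:F. ✗
b: successors {c}; p there: c:F. ✗
c: successors {d}; p there: d:F. ✗
d: successors {d}; p there: d:F. ✗
— 0 worlds.
For <>~p:
a: successors {b}; ~p there: b:T. ✓
b: successors {c}; ~p there: c:T. ✓
c: successors {d}; ~p there: d:T. ✓
d: successors {d}; ~p there: d:T. ✓
— 4 worlds.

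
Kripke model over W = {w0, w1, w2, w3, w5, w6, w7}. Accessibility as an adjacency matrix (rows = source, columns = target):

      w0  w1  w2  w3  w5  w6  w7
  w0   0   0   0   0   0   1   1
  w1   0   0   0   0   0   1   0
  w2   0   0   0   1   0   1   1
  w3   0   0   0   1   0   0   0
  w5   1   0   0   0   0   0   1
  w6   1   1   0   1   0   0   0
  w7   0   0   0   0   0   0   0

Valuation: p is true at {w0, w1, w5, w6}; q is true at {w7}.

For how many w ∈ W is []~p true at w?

w0: successors {w6, w7}; ~p there: w6:F, w7:T. ✗
w1: successors {w6}; ~p there: w6:F. ✗
w2: successors {w3, w6, w7}; ~p there: w3:T, w6:F, w7:T. ✗
w3: successors {w3}; ~p there: w3:T. ✓
w5: successors {w0, w7}; ~p there: w0:F, w7:T. ✗
w6: successors {w0, w1, w3}; ~p there: w0:F, w1:F, w3:T. ✗
w7: no successors, so []~p holds vacuously. ✓
Satisfying worlds: {w3, w7}.

2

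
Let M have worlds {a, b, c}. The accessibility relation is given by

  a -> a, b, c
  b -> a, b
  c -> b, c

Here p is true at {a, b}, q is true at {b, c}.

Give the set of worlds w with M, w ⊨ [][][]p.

∅

a: successors {a, b, c}; [][]p there: a:F, b:F, c:F. ✗
b: successors {a, b}; [][]p there: a:F, b:F. ✗
c: successors {b, c}; [][]p there: b:F, c:F. ✗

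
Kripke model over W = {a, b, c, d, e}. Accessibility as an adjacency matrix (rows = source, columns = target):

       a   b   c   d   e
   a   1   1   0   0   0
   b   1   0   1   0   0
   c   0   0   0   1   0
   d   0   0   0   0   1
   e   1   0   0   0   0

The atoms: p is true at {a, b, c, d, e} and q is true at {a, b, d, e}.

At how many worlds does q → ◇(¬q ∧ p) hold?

a: q is T, ◇(¬q ∧ p) is F. ✗
b: q is T, ◇(¬q ∧ p) is T. ✓
c: q is F, ◇(¬q ∧ p) is F. ✓
d: q is T, ◇(¬q ∧ p) is F. ✗
e: q is T, ◇(¬q ∧ p) is F. ✗
Satisfying worlds: {b, c}.

2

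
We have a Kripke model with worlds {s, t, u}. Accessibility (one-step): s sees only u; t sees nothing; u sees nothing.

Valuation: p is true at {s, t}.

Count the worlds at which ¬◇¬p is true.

s: ◇¬p is T. ✗
t: ◇¬p is F. ✓
u: ◇¬p is F. ✓
Satisfying worlds: {t, u}.

2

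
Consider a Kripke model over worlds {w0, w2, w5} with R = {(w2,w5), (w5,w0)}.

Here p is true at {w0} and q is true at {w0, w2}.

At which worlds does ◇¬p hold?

w0: no successors, so ◇¬p fails. ✗
w2: successors {w5}; ¬p there: w5:T. ✓
w5: successors {w0}; ¬p there: w0:F. ✗

{w2}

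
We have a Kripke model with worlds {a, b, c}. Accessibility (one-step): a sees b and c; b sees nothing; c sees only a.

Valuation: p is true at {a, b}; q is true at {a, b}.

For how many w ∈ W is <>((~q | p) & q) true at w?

a: successors {b, c}; (~q | p) & q there: b:T, c:F. ✓
b: no successors, so <>((~q | p) & q) fails. ✗
c: successors {a}; (~q | p) & q there: a:T. ✓
Satisfying worlds: {a, c}.

2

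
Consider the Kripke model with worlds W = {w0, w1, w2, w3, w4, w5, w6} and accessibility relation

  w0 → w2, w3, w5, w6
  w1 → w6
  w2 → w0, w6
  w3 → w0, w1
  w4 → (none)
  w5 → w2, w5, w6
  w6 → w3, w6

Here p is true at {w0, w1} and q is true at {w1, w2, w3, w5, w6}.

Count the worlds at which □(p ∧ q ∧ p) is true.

1

w0: successors {w2, w3, w5, w6}; p ∧ q ∧ p there: w2:F, w3:F, w5:F, w6:F. ✗
w1: successors {w6}; p ∧ q ∧ p there: w6:F. ✗
w2: successors {w0, w6}; p ∧ q ∧ p there: w0:F, w6:F. ✗
w3: successors {w0, w1}; p ∧ q ∧ p there: w0:F, w1:T. ✗
w4: no successors, so □(p ∧ q ∧ p) holds vacuously. ✓
w5: successors {w2, w5, w6}; p ∧ q ∧ p there: w2:F, w5:F, w6:F. ✗
w6: successors {w3, w6}; p ∧ q ∧ p there: w3:F, w6:F. ✗
Satisfying worlds: {w4}.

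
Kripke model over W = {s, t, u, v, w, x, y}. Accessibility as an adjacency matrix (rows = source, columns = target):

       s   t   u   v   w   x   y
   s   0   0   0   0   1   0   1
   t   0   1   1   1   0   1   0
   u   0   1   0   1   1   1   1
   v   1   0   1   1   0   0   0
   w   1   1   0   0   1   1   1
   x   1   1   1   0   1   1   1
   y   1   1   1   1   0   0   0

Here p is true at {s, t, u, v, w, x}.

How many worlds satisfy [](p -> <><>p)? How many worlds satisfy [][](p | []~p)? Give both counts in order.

For [](p -> <><>p):
s: successors {w, y}; p -> <><>p there: w:T, y:T. ✓
t: successors {t, u, v, x}; p -> <><>p there: t:T, u:T, v:T, x:T. ✓
u: successors {t, v, w, x, y}; p -> <><>p there: t:T, v:T, w:T, x:T, y:T. ✓
v: successors {s, u, v}; p -> <><>p there: s:T, u:T, v:T. ✓
w: successors {s, t, w, x, y}; p -> <><>p there: s:T, t:T, w:T, x:T, y:T. ✓
x: successors {s, t, u, w, x, y}; p -> <><>p there: s:T, t:T, u:T, w:T, x:T, y:T. ✓
y: successors {s, t, u, v}; p -> <><>p there: s:T, t:T, u:T, v:T. ✓
— 7 worlds.
For [][](p | []~p):
s: successors {w, y}; [](p | []~p) there: w:F, y:T. ✗
t: successors {t, u, v, x}; [](p | []~p) there: t:T, u:F, v:T, x:F. ✗
u: successors {t, v, w, x, y}; [](p | []~p) there: t:T, v:T, w:F, x:F, y:T. ✗
v: successors {s, u, v}; [](p | []~p) there: s:F, u:F, v:T. ✗
w: successors {s, t, w, x, y}; [](p | []~p) there: s:F, t:T, w:F, x:F, y:T. ✗
x: successors {s, t, u, w, x, y}; [](p | []~p) there: s:F, t:T, u:F, w:F, x:F, y:T. ✗
y: successors {s, t, u, v}; [](p | []~p) there: s:F, t:T, u:F, v:T. ✗
— 0 worlds.

7 and 0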